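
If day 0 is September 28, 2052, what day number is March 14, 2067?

5280

Sep 28, 2052 → Sep 28, 2053: 365 days.
Sep 28, 2053 → Sep 28, 2054: 365 days.
Sep 28, 2054 → Sep 28, 2055: 365 days.
Sep 28, 2055 → Sep 28, 2056: 366 days (Feb 29, 2056 is in that span).
Sep 28, 2056 → Sep 28, 2057: 365 days.
Sep 28, 2057 → Sep 28, 2058: 365 days.
Sep 28, 2058 → Sep 28, 2059: 365 days.
Sep 28, 2059 → Sep 28, 2060: 366 days (Feb 29, 2060 is in that span).
Sep 28, 2060 → Sep 28, 2061: 365 days.
Sep 28, 2061 → Sep 28, 2062: 365 days.
Sep 28, 2062 → Sep 28, 2063: 365 days.
Sep 28, 2063 → Sep 28, 2064: 366 days (Feb 29, 2064 is in that span).
Sep 28, 2064 → Sep 28, 2065: 365 days.
Sep 28, 2065 → Sep 28, 2066: 365 days.
Sep 28, 2066 → Oct 28, 2066: 30 days (September has 30).
Oct 28, 2066 → Nov 28, 2066: 31 days (October has 31).
Nov 28, 2066 → Dec 28, 2066: 30 days (November has 30).
Dec 28, 2066 → Jan 28, 2067: 31 days (December has 31).
Jan 28, 2067 → Feb 28, 2067: 31 days (January has 31).
Feb 28, 2067 → Mar 14, 2067: 14 days.
Total: 5280 days.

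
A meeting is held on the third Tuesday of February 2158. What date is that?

February 1, 2158 is a Wednesday.
The first Tuesday is therefore February 7 (6 days later).
The third Tuesday is 7 + 2×7 = February 21.

February 21, 2158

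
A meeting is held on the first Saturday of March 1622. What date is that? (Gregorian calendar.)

March 5, 1622

March 1, 1622 is a Tuesday.
The first Saturday is therefore March 5 (4 days later).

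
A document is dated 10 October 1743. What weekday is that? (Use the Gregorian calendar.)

Doomsday rule: the anchor day for the 1700s is Sunday. For year 43: 43÷12 = 3 r 7, and 7÷4 = 1, so 3+7+1 = 11.
Sunday + 11 ≡ Thursday — that's 1743's doomsday.
In October the doomsday date is Oct 10.
Oct 10 is the doomsday itself: Thursday.

Thursday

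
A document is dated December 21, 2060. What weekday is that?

Tuesday

Doomsday rule: the anchor day for the 2000s is Tuesday. For year 60: 60÷12 = 5 r 0, and 0÷4 = 0, so 5+0+0 = 5.
Tuesday + 5 ≡ Sunday — that's 2060's doomsday.
In December the doomsday date is Dec 12.
Dec 21 is 9 days after Dec 12; 9 mod 7 = 2, so Sunday + 2 = Tuesday.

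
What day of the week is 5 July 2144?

Doomsday rule: the anchor day for the 2100s is Sunday. For year 44: 44÷12 = 3 r 8, and 8÷4 = 2, so 3+8+2 = 13.
Sunday + 13 ≡ Saturday — that's 2144's doomsday.
In July the doomsday date is Jul 11.
Jul 5 is 6 days before Jul 11; 6 mod 7 = 6, so Saturday − 6 = Sunday.

Sunday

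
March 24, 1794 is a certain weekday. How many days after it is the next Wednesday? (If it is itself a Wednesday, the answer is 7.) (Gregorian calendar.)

Mar 24, 1794 is a Monday.
From Monday to the next Wednesday is 2 days.

2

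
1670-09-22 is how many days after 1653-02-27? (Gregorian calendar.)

Feb 27, 1653 → Feb 27, 1654: 365 days.
Feb 27, 1654 → Feb 27, 1655: 365 days.
Feb 27, 1655 → Feb 27, 1656: 365 days.
Feb 27, 1656 → Feb 27, 1657: 366 days (Feb 29, 1656 is in that span).
Feb 27, 1657 → Feb 27, 1658: 365 days.
Feb 27, 1658 → Feb 27, 1659: 365 days.
Feb 27, 1659 → Feb 27, 1660: 365 days.
Feb 27, 1660 → Feb 27, 1661: 366 days (Feb 29, 1660 is in that span).
Feb 27, 1661 → Feb 27, 1662: 365 days.
Feb 27, 1662 → Feb 27, 1663: 365 days.
Feb 27, 1663 → Feb 27, 1664: 365 days.
Feb 27, 1664 → Feb 27, 1665: 366 days (Feb 29, 1664 is in that span).
Feb 27, 1665 → Feb 27, 1666: 365 days.
Feb 27, 1666 → Feb 27, 1667: 365 days.
Feb 27, 1667 → Feb 27, 1668: 365 days.
Feb 27, 1668 → Feb 27, 1669: 366 days (Feb 29, 1668 is in that span).
Feb 27, 1669 → Feb 27, 1670: 365 days.
Feb 27, 1670 → Mar 27, 1670: 28 days (February has 28).
Mar 27, 1670 → Apr 27, 1670: 31 days (March has 31).
Apr 27, 1670 → May 27, 1670: 30 days (April has 30).
May 27, 1670 → Jun 27, 1670: 31 days (May has 31).
Jun 27, 1670 → Jul 27, 1670: 30 days (June has 30).
Jul 27, 1670 → Aug 27, 1670: 31 days (July has 31).
Aug 27, 1670 → Sep 22, 1670: 26 days.
Total: 6416 days.

6416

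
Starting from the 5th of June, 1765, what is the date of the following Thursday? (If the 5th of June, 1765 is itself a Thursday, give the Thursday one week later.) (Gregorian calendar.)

June 6, 1765

Jun 5, 1765 is a Wednesday.
From Wednesday to the next Thursday is 1 day.
Jun 5, 1765 + 1 = Jun 6, 1765.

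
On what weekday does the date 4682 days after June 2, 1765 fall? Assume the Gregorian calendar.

Jun 2, 1765 is a Sunday.
4682 mod 7 = 6, so 4682 days after a Sunday is Sunday + 6 = Saturday.

Saturday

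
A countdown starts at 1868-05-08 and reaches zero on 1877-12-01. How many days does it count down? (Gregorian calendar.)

3494

May 8, 1868 → May 8, 1869: 365 days.
May 8, 1869 → May 8, 1870: 365 days.
May 8, 1870 → May 8, 1871: 365 days.
May 8, 1871 → May 8, 1872: 366 days (Feb 29, 1872 is in that span).
May 8, 1872 → May 8, 1873: 365 days.
May 8, 1873 → May 8, 1874: 365 days.
May 8, 1874 → May 8, 1875: 365 days.
May 8, 1875 → May 8, 1876: 366 days (Feb 29, 1876 is in that span).
May 8, 1876 → May 8, 1877: 365 days.
May 8, 1877 → Jun 8, 1877: 31 days (May has 31).
Jun 8, 1877 → Jul 8, 1877: 30 days (June has 30).
Jul 8, 1877 → Aug 8, 1877: 31 days (July has 31).
Aug 8, 1877 → Sep 8, 1877: 31 days (August has 31).
Sep 8, 1877 → Oct 8, 1877: 30 days (September has 30).
Oct 8, 1877 → Nov 8, 1877: 31 days (October has 31).
Nov 8, 1877 → Dec 1, 1877: 23 days.
Total: 3494 days.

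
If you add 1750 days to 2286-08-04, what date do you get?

+365 (one year) → Aug 4, 2287 (1385 left).
+366 (one year; includes Feb 29, 2288) → Aug 4, 2288 (1019 left).
+365 (one year) → Aug 4, 2289 (654 left).
+365 (one year) → Aug 4, 2290 (289 left).
Aug has 31 days: +28 → Sep 1, 2290 (261 left).
Sep has 30 days: +30 → Oct 1, 2290 (231 left).
Oct has 31 days: +31 → Nov 1, 2290 (200 left).
Nov has 30 days: +30 → Dec 1, 2290 (170 left).
Dec has 31 days: +31 → Jan 1, 2291 (139 left).
Jan has 31 days: +31 → Feb 1, 2291 (108 left).
Feb has 28 days: +28 → Mar 1, 2291 (80 left).
Mar has 31 days: +31 → Apr 1, 2291 (49 left).
Apr has 30 days: +30 → May 1, 2291 (19 left).
+19 → May 20, 2291.

May 20, 2291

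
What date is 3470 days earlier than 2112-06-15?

−366 (one year; includes Feb 29, 2112) → Jun 15, 2111 (3104 left).
−365 (one year) → Jun 15, 2110 (2739 left).
−365 (one year) → Jun 15, 2109 (2374 left).
−365 (one year) → Jun 15, 2108 (2009 left).
−366 (one year; includes Feb 29, 2108) → Jun 15, 2107 (1643 left).
−365 (one year) → Jun 15, 2106 (1278 left).
−365 (one year) → Jun 15, 2105 (913 left).
−365 (one year) → Jun 15, 2104 (548 left).
−366 (one year; includes Feb 29, 2104) → Jun 15, 2103 (182 left).
−15 → May 31, 2103 (end of May, 31 days; 167 left).
−31 → Apr 30, 2103 (end of Apr, 30 days; 136 left).
−30 → Mar 31, 2103 (end of Mar, 31 days; 106 left).
−31 → Feb 28, 2103 (end of Feb, 28 days; 75 left).
−28 → Jan 31, 2103 (end of Jan, 31 days; 47 left).
−31 → Dec 31, 2102 (end of Dec, 31 days; 16 left).
−16 → Dec 15, 2102.

December 15, 2102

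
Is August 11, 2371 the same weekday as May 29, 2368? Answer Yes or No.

Yes

From May 29, 2368 to Aug 11, 2371 is 1169 days.
1169 mod 7 = 0, so they are the same weekday.
(May 29, 2368 is a Wednesday; Aug 11, 2371 is a Wednesday.)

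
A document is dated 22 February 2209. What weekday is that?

Doomsday rule: the anchor day for the 2200s is Friday. For year 09: 9÷12 = 0 r 9, and 9÷4 = 2, so 0+9+2 = 11.
Friday + 11 ≡ Tuesday — that's 2209's doomsday.
In February the doomsday date is Feb 28 (2209 is not a leap year).
Feb 22 is 6 days before Feb 28; 6 mod 7 = 6, so Tuesday − 6 = Wednesday.

Wednesday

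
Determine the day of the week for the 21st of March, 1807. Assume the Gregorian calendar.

Saturday

Doomsday rule: the anchor day for the 1800s is Friday. For year 07: 7÷12 = 0 r 7, and 7÷4 = 1, so 0+7+1 = 8.
Friday + 8 ≡ Saturday — that's 1807's doomsday.
In March the doomsday date is Mar 14.
Mar 21 is 7 days after Mar 14; 7 mod 7 = 0, so Saturday + 0 = Saturday.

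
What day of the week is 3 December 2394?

Doomsday rule: the anchor day for the 2300s is Wednesday. For year 94: 94÷12 = 7 r 10, and 10÷4 = 2, so 7+10+2 = 19.
Wednesday + 19 ≡ Monday — that's 2394's doomsday.
In December the doomsday date is Dec 12.
Dec 3 is 9 days before Dec 12; 9 mod 7 = 2, so Monday − 2 = Saturday.

Saturday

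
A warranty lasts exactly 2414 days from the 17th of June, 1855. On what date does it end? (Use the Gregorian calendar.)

+366 (one year; includes Feb 29, 1856) → Jun 17, 1856 (2048 left).
+365 (one year) → Jun 17, 1857 (1683 left).
+365 (one year) → Jun 17, 1858 (1318 left).
+365 (one year) → Jun 17, 1859 (953 left).
+366 (one year; includes Feb 29, 1860) → Jun 17, 1860 (587 left).
+365 (one year) → Jun 17, 1861 (222 left).
Jun has 30 days: +14 → Jul 1, 1861 (208 left).
Jul has 31 days: +31 → Aug 1, 1861 (177 left).
Aug has 31 days: +31 → Sep 1, 1861 (146 left).
Sep has 30 days: +30 → Oct 1, 1861 (116 left).
Oct has 31 days: +31 → Nov 1, 1861 (85 left).
Nov has 30 days: +30 → Dec 1, 1861 (55 left).
Dec has 31 days: +31 → Jan 1, 1862 (24 left).
+24 → Jan 25, 1862.

January 25, 1862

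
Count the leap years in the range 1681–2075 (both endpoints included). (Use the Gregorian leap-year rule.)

95

Multiples of 4 in [1681,2075]: 98.
Of those, multiples of 100: 4 (not leap unless ÷400).
Multiples of 400: 1.
Leap years = 98 − 4 + 1 = 95.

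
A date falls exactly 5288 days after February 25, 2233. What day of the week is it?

First find the weekday of Feb 25, 2233. Doomsday rule: the anchor day for the 2200s is Friday. For year 33: 33÷12 = 2 r 9, and 9÷4 = 2, so 2+9+2 = 13.
Friday + 13 ≡ Thursday — that's 2233's doomsday.
In February the doomsday date is Feb 28 (2233 is not a leap year).
Feb 25 is 3 days before Feb 28; 3 mod 7 = 3, so Thursday − 3 = Monday.
5288 mod 7 = 3, so 5288 days after a Monday is Monday + 3 = Thursday.

Thursday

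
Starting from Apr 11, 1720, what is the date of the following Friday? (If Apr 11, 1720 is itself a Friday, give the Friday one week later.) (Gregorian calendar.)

April 12, 1720

Apr 11, 1720 is a Thursday.
From Thursday to the next Friday is 1 day.
Apr 11, 1720 + 1 = Apr 12, 1720.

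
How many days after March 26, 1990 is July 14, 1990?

110

Mar 26, 1990 → Apr 26, 1990: 31 days (March has 31).
Apr 26, 1990 → May 26, 1990: 30 days (April has 30).
May 26, 1990 → Jun 26, 1990: 31 days (May has 31).
Jun 26, 1990 → Jul 14, 1990: 18 days.
Total: 110 days.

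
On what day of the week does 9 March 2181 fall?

Doomsday rule: the anchor day for the 2100s is Sunday. For year 81: 81÷12 = 6 r 9, and 9÷4 = 2, so 6+9+2 = 17.
Sunday + 17 ≡ Wednesday — that's 2181's doomsday.
In March the doomsday date is Mar 14.
Mar 9 is 5 days before Mar 14; 5 mod 7 = 5, so Wednesday − 5 = Friday.

Friday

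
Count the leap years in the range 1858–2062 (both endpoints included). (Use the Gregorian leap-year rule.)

50

Multiples of 4 in [1858,2062]: 51.
Of those, multiples of 100: 2 (not leap unless ÷400).
Multiples of 400: 1.
Leap years = 51 − 2 + 1 = 50.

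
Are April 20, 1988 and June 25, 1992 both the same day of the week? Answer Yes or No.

From Apr 20, 1988 to Jun 25, 1992 is 1527 days.
1527 mod 7 = 1, so they are different weekdays.
(Apr 20, 1988 is a Wednesday; Jun 25, 1992 is a Thursday.)

No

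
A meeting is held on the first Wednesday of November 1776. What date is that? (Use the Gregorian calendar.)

November 1, 1776 is a Friday.
The first Wednesday is therefore November 6 (5 days later).

November 6, 1776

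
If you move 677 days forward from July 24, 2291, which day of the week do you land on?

First find the weekday of Jul 24, 2291. Doomsday rule: the anchor day for the 2200s is Friday. For year 91: 91÷12 = 7 r 7, and 7÷4 = 1, so 7+7+1 = 15.
Friday + 15 ≡ Saturday — that's 2291's doomsday.
In July the doomsday date is Jul 11.
Jul 24 is 13 days after Jul 11; 13 mod 7 = 6, so Saturday + 6 = Friday.
677 mod 7 = 5, so 677 days after a Friday is Friday + 5 = Wednesday.

Wednesday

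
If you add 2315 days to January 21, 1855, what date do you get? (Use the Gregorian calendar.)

May 24, 1861

+365 (one year) → Jan 21, 1856 (1950 left).
+366 (one year; includes Feb 29, 1856) → Jan 21, 1857 (1584 left).
+365 (one year) → Jan 21, 1858 (1219 left).
+365 (one year) → Jan 21, 1859 (854 left).
+365 (one year) → Jan 21, 1860 (489 left).
+366 (one year; includes Feb 29, 1860) → Jan 21, 1861 (123 left).
Jan has 31 days: +11 → Feb 1, 1861 (112 left).
Feb has 28 days: +28 → Mar 1, 1861 (84 left).
Mar has 31 days: +31 → Apr 1, 1861 (53 left).
Apr has 30 days: +30 → May 1, 1861 (23 left).
+23 → May 24, 1861.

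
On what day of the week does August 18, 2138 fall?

Monday

January 1, 2138 is a Wednesday.
Jan 1, 2138 → Feb 1, 2138: 31 days (January has 31).
Feb 1, 2138 → Mar 1, 2138: 28 days (February has 28).
Mar 1, 2138 → Apr 1, 2138: 31 days (March has 31).
Apr 1, 2138 → May 1, 2138: 30 days (April has 30).
May 1, 2138 → Jun 1, 2138: 31 days (May has 31).
Jun 1, 2138 → Jul 1, 2138: 30 days (June has 30).
Jul 1, 2138 → Aug 1, 2138: 31 days (July has 31).
Aug 1, 2138 → Aug 18, 2138: 17 days.
Total: 229 days.
229 mod 7 = 5, so Wednesday + 5 = Monday.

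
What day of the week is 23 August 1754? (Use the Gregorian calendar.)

Doomsday rule: the anchor day for the 1700s is Sunday. For year 54: 54÷12 = 4 r 6, and 6÷4 = 1, so 4+6+1 = 11.
Sunday + 11 ≡ Thursday — that's 1754's doomsday.
In August the doomsday date is Aug 8.
Aug 23 is 15 days after Aug 8; 15 mod 7 = 1, so Thursday + 1 = Friday.

Friday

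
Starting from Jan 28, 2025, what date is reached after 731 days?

+365 (one year) → Jan 28, 2026 (366 left).
Jan has 31 days: +4 → Feb 1, 2026 (362 left).
Feb has 28 days: +28 → Mar 1, 2026 (334 left).
Mar has 31 days: +31 → Apr 1, 2026 (303 left).
Apr has 30 days: +30 → May 1, 2026 (273 left).
May has 31 days: +31 → Jun 1, 2026 (242 left).
Jun has 30 days: +30 → Jul 1, 2026 (212 left).
Jul has 31 days: +31 → Aug 1, 2026 (181 left).
Aug has 31 days: +31 → Sep 1, 2026 (150 left).
Sep has 30 days: +30 → Oct 1, 2026 (120 left).
Oct has 31 days: +31 → Nov 1, 2026 (89 left).
Nov has 30 days: +30 → Dec 1, 2026 (59 left).
Dec has 31 days: +31 → Jan 1, 2027 (28 left).
+28 → Jan 29, 2027.

January 29, 2027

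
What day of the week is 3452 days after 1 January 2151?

Saturday

First find the weekday of Jan 1, 2151. Doomsday rule: the anchor day for the 2100s is Sunday. For year 51: 51÷12 = 4 r 3, and 3÷4 = 0, so 4+3+0 = 7.
Sunday + 7 ≡ Sunday — that's 2151's doomsday.
In January the doomsday date is Jan 3 (2151 is not a leap year).
Jan 1 is 2 days before Jan 3; 2 mod 7 = 2, so Sunday − 2 = Friday.
3452 mod 7 = 1, so 3452 days after a Friday is Friday + 1 = Saturday.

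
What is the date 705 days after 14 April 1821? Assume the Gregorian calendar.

+365 (one year) → Apr 14, 1822 (340 left).
Apr has 30 days: +17 → May 1, 1822 (323 left).
May has 31 days: +31 → Jun 1, 1822 (292 left).
Jun has 30 days: +30 → Jul 1, 1822 (262 left).
Jul has 31 days: +31 → Aug 1, 1822 (231 left).
Aug has 31 days: +31 → Sep 1, 1822 (200 left).
Sep has 30 days: +30 → Oct 1, 1822 (170 left).
Oct has 31 days: +31 → Nov 1, 1822 (139 left).
Nov has 30 days: +30 → Dec 1, 1822 (109 left).
Dec has 31 days: +31 → Jan 1, 1823 (78 left).
Jan has 31 days: +31 → Feb 1, 1823 (47 left).
Feb has 28 days: +28 → Mar 1, 1823 (19 left).
+19 → Mar 20, 1823.

March 20, 1823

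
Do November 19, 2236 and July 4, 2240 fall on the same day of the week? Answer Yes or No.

From Nov 19, 2236 to Jul 4, 2240 is 1323 days.
1323 mod 7 = 0, so they are the same weekday.
(Nov 19, 2236 is a Saturday; Jul 4, 2240 is a Saturday.)

Yes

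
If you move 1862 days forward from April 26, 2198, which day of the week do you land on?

Thursday

Apr 26, 2198 is a Thursday.
1862 mod 7 = 0, so 1862 days after a Thursday is Thursday + 0 = Thursday.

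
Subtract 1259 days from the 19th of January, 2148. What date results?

−365 (one year) → Jan 19, 2147 (894 left).
−365 (one year) → Jan 19, 2146 (529 left).
−365 (one year) → Jan 19, 2145 (164 left).
−19 → Dec 31, 2144 (end of Dec, 31 days; 145 left).
−31 → Nov 30, 2144 (end of Nov, 30 days; 114 left).
−30 → Oct 31, 2144 (end of Oct, 31 days; 84 left).
−31 → Sep 30, 2144 (end of Sep, 30 days; 53 left).
−30 → Aug 31, 2144 (end of Aug, 31 days; 23 left).
−23 → Aug 8, 2144.

August 8, 2144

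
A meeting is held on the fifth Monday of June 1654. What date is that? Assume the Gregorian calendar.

June 29, 1654

June 1, 1654 is a Monday.
The first Monday is therefore June 1 (same day).
The fifth Monday is 1 + 4×7 = June 29.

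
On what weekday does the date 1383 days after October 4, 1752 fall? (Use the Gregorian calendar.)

First find the weekday of Oct 4, 1752. Doomsday rule: the anchor day for the 1700s is Sunday. For year 52: 52÷12 = 4 r 4, and 4÷4 = 1, so 4+4+1 = 9.
Sunday + 9 ≡ Tuesday — that's 1752's doomsday.
In October the doomsday date is Oct 10.
Oct 4 is 6 days before Oct 10; 6 mod 7 = 6, so Tuesday − 6 = Wednesday.
1383 mod 7 = 4, so 1383 days after a Wednesday is Wednesday + 4 = Sunday.

Sunday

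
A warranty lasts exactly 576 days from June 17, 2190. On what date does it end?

January 14, 2192

+365 (one year) → Jun 17, 2191 (211 left).
Jun has 30 days: +14 → Jul 1, 2191 (197 left).
Jul has 31 days: +31 → Aug 1, 2191 (166 left).
Aug has 31 days: +31 → Sep 1, 2191 (135 left).
Sep has 30 days: +30 → Oct 1, 2191 (105 left).
Oct has 31 days: +31 → Nov 1, 2191 (74 left).
Nov has 30 days: +30 → Dec 1, 2191 (44 left).
Dec has 31 days: +31 → Jan 1, 2192 (13 left).
+13 → Jan 14, 2192.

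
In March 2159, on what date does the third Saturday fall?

March 1, 2159 is a Thursday.
The first Saturday is therefore March 3 (2 days later).
The third Saturday is 3 + 2×7 = March 17.

March 17, 2159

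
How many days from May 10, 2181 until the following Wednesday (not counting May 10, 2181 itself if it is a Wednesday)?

6

May 10, 2181 is a Thursday.
From Thursday to the next Wednesday is 6 days.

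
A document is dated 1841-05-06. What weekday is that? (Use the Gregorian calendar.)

Thursday

Doomsday rule: the anchor day for the 1800s is Friday. For year 41: 41÷12 = 3 r 5, and 5÷4 = 1, so 3+5+1 = 9.
Friday + 9 ≡ Sunday — that's 1841's doomsday.
In May the doomsday date is May 9.
May 6 is 3 days before May 9; 3 mod 7 = 3, so Sunday − 3 = Thursday.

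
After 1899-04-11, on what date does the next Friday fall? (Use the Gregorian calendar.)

Apr 11, 1899 is a Tuesday.
From Tuesday to the next Friday is 3 days.
Apr 11, 1899 + 3 = Apr 14, 1899.

April 14, 1899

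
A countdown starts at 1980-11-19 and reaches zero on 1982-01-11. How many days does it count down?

418

Nov 19, 1980 → Nov 19, 1981: 365 days.
Nov 19, 1981 → Dec 19, 1981: 30 days (November has 30).
Dec 19, 1981 → Jan 11, 1982: 23 days.
Total: 418 days.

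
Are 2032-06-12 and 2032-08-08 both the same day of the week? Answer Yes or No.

No

From Jun 12, 2032 to Aug 8, 2032 is 57 days.
57 mod 7 = 1, so they are different weekdays.
(Jun 12, 2032 is a Saturday; Aug 8, 2032 is a Sunday.)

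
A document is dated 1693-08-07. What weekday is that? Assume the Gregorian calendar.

Friday

Doomsday rule: the anchor day for the 1600s is Tuesday. For year 93: 93÷12 = 7 r 9, and 9÷4 = 2, so 7+9+2 = 18.
Tuesday + 18 ≡ Saturday — that's 1693's doomsday.
In August the doomsday date is Aug 8.
Aug 7 is 1 day before Aug 8; 1 mod 7 = 1, so Saturday − 1 = Friday.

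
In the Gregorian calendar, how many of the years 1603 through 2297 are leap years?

Multiples of 4 in [1603,2297]: 174.
Of those, multiples of 100: 6 (not leap unless ÷400).
Multiples of 400: 1.
Leap years = 174 − 6 + 1 = 169.

169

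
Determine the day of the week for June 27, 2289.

Thursday

Doomsday rule: the anchor day for the 2200s is Friday. For year 89: 89÷12 = 7 r 5, and 5÷4 = 1, so 7+5+1 = 13.
Friday + 13 ≡ Thursday — that's 2289's doomsday.
In June the doomsday date is Jun 6.
Jun 27 is 21 days after Jun 6; 21 mod 7 = 0, so Thursday + 0 = Thursday.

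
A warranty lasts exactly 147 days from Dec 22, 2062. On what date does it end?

May 18, 2063

Dec has 31 days: +10 → Jan 1, 2063 (137 left).
Jan has 31 days: +31 → Feb 1, 2063 (106 left).
Feb has 28 days: +28 → Mar 1, 2063 (78 left).
Mar has 31 days: +31 → Apr 1, 2063 (47 left).
Apr has 30 days: +30 → May 1, 2063 (17 left).
+17 → May 18, 2063.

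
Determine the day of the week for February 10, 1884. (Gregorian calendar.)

Sunday

Doomsday rule: the anchor day for the 1800s is Friday. For year 84: 84÷12 = 7 r 0, and 0÷4 = 0, so 7+0+0 = 7.
Friday + 7 ≡ Friday — that's 1884's doomsday.
In February the doomsday date is Feb 29 (1884 is a leap year (divisible by 4)).
Feb 10 is 19 days before Feb 29; 19 mod 7 = 5, so Friday − 5 = Sunday.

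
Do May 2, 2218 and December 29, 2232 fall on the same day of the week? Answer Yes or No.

From May 2, 2218 to Dec 29, 2232 is 5355 days.
5355 mod 7 = 0, so they are the same weekday.
(May 2, 2218 is a Saturday; Dec 29, 2232 is a Saturday.)

Yes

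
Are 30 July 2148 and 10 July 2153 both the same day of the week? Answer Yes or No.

Yes

From Jul 30, 2148 to Jul 10, 2153 is 1806 days.
1806 mod 7 = 0, so they are the same weekday.
(Jul 30, 2148 is a Tuesday; Jul 10, 2153 is a Tuesday.)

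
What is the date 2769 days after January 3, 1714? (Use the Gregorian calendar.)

+365 (one year) → Jan 3, 1715 (2404 left).
+365 (one year) → Jan 3, 1716 (2039 left).
+366 (one year; includes Feb 29, 1716) → Jan 3, 1717 (1673 left).
+365 (one year) → Jan 3, 1718 (1308 left).
+365 (one year) → Jan 3, 1719 (943 left).
+365 (one year) → Jan 3, 1720 (578 left).
+366 (one year; includes Feb 29, 1720) → Jan 3, 1721 (212 left).
Jan has 31 days: +29 → Feb 1, 1721 (183 left).
Feb has 28 days: +28 → Mar 1, 1721 (155 left).
Mar has 31 days: +31 → Apr 1, 1721 (124 left).
Apr has 30 days: +30 → May 1, 1721 (94 left).
May has 31 days: +31 → Jun 1, 1721 (63 left).
Jun has 30 days: +30 → Jul 1, 1721 (33 left).
Jul has 31 days: +31 → Aug 1, 1721 (2 left).
+2 → Aug 3, 1721.

August 3, 1721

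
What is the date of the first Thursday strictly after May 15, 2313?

May 22, 2313

May 15, 2313 is a Thursday.
From Thursday to the next Thursday is 7 days.
May 15, 2313 + 7 = May 22, 2313.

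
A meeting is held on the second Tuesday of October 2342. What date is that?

October 13, 2342

October 1, 2342 is a Thursday.
The first Tuesday is therefore October 6 (5 days later).
The second Tuesday is 6 + 1×7 = October 13.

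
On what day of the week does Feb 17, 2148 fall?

Saturday

Doomsday rule: the anchor day for the 2100s is Sunday. For year 48: 48÷12 = 4 r 0, and 0÷4 = 0, so 4+0+0 = 4.
Sunday + 4 ≡ Thursday — that's 2148's doomsday.
In February the doomsday date is Feb 29 (2148 is a leap year (divisible by 4)).
Feb 17 is 12 days before Feb 29; 12 mod 7 = 5, so Thursday − 5 = Saturday.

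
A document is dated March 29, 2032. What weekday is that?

Monday

Doomsday rule: the anchor day for the 2000s is Tuesday. For year 32: 32÷12 = 2 r 8, and 8÷4 = 2, so 2+8+2 = 12.
Tuesday + 12 ≡ Sunday — that's 2032's doomsday.
In March the doomsday date is Mar 14.
Mar 29 is 15 days after Mar 14; 15 mod 7 = 1, so Sunday + 1 = Monday.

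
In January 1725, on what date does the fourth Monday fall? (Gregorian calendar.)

January 1, 1725 is a Monday.
The first Monday is therefore January 1 (same day).
The fourth Monday is 1 + 3×7 = January 22.

January 22, 1725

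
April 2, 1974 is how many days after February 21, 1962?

Feb 21, 1962 → Feb 21, 1963: 365 days.
Feb 21, 1963 → Feb 21, 1964: 365 days.
Feb 21, 1964 → Feb 21, 1965: 366 days (Feb 29, 1964 is in that span).
Feb 21, 1965 → Feb 21, 1966: 365 days.
Feb 21, 1966 → Feb 21, 1967: 365 days.
Feb 21, 1967 → Feb 21, 1968: 365 days.
Feb 21, 1968 → Feb 21, 1969: 366 days (Feb 29, 1968 is in that span).
Feb 21, 1969 → Feb 21, 1970: 365 days.
Feb 21, 1970 → Feb 21, 1971: 365 days.
Feb 21, 1971 → Feb 21, 1972: 365 days.
Feb 21, 1972 → Feb 21, 1973: 366 days (Feb 29, 1972 is in that span).
Feb 21, 1973 → Feb 21, 1974: 365 days.
Feb 21, 1974 → Mar 21, 1974: 28 days (February has 28).
Mar 21, 1974 → Apr 2, 1974: 12 days.
Total: 4423 days.

4423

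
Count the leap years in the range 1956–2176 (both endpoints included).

Multiples of 4 in [1956,2176]: 56.
Of those, multiples of 100: 2 (not leap unless ÷400).
Multiples of 400: 1.
Leap years = 56 − 2 + 1 = 55.

55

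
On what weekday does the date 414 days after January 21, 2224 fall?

Jan 21, 2224 is a Wednesday.
414 mod 7 = 1, so 414 days after a Wednesday is Wednesday + 1 = Thursday.

Thursday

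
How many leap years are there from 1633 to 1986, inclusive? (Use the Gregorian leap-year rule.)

85

Multiples of 4 in [1633,1986]: 88.
Of those, multiples of 100: 3 (not leap unless ÷400).
Multiples of 400: 0.
Leap years = 88 − 3 + 0 = 85.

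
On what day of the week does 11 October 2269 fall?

Doomsday rule: the anchor day for the 2200s is Friday. For year 69: 69÷12 = 5 r 9, and 9÷4 = 2, so 5+9+2 = 16.
Friday + 16 ≡ Sunday — that's 2269's doomsday.
In October the doomsday date is Oct 10.
Oct 11 is 1 day after Oct 10; 1 mod 7 = 1, so Sunday + 1 = Monday.

Monday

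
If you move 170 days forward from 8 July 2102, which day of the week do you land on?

First find the weekday of Jul 8, 2102. Doomsday rule: the anchor day for the 2100s is Sunday. For year 02: 2÷12 = 0 r 2, and 2÷4 = 0, so 0+2+0 = 2.
Sunday + 2 ≡ Tuesday — that's 2102's doomsday.
In July the doomsday date is Jul 11.
Jul 8 is 3 days before Jul 11; 3 mod 7 = 3, so Tuesday − 3 = Saturday.
170 mod 7 = 2, so 170 days after a Saturday is Saturday + 2 = Monday.

Monday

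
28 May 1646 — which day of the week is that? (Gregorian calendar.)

Doomsday rule: the anchor day for the 1600s is Tuesday. For year 46: 46÷12 = 3 r 10, and 10÷4 = 2, so 3+10+2 = 15.
Tuesday + 15 ≡ Wednesday — that's 1646's doomsday.
In May the doomsday date is May 9.
May 28 is 19 days after May 9; 19 mod 7 = 5, so Wednesday + 5 = Monday.

Monday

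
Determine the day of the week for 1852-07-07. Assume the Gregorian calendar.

Wednesday

Doomsday rule: the anchor day for the 1800s is Friday. For year 52: 52÷12 = 4 r 4, and 4÷4 = 1, so 4+4+1 = 9.
Friday + 9 ≡ Sunday — that's 1852's doomsday.
In July the doomsday date is Jul 11.
Jul 7 is 4 days before Jul 11; 4 mod 7 = 4, so Sunday − 4 = Wednesday.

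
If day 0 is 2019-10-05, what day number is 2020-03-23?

Oct 5, 2019 → Nov 5, 2019: 31 days (October has 31).
Nov 5, 2019 → Dec 5, 2019: 30 days (November has 30).
Dec 5, 2019 → Jan 5, 2020: 31 days (December has 31).
Jan 5, 2020 → Feb 5, 2020: 31 days (January has 31).
Feb 5, 2020 → Mar 5, 2020: 29 days (February has 29).
Mar 5, 2020 → Mar 23, 2020: 18 days.
Total: 170 days.

170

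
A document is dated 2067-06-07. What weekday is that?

Doomsday rule: the anchor day for the 2000s is Tuesday. For year 67: 67÷12 = 5 r 7, and 7÷4 = 1, so 5+7+1 = 13.
Tuesday + 13 ≡ Monday — that's 2067's doomsday.
In June the doomsday date is Jun 6.
Jun 7 is 1 day after Jun 6; 1 mod 7 = 1, so Monday + 1 = Tuesday.

Tuesday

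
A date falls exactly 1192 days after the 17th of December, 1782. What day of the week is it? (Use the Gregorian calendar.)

Dec 17, 1782 is a Tuesday.
1192 mod 7 = 2, so 1192 days after a Tuesday is Tuesday + 2 = Thursday.

Thursday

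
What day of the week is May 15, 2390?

Tuesday

Doomsday rule: the anchor day for the 2300s is Wednesday. For year 90: 90÷12 = 7 r 6, and 6÷4 = 1, so 7+6+1 = 14.
Wednesday + 14 ≡ Wednesday — that's 2390's doomsday.
In May the doomsday date is May 9.
May 15 is 6 days after May 9; 6 mod 7 = 6, so Wednesday + 6 = Tuesday.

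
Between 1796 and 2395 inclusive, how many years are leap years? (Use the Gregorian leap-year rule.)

Multiples of 4 in [1796,2395]: 150.
Of those, multiples of 100: 6 (not leap unless ÷400).
Multiples of 400: 1.
Leap years = 150 − 6 + 1 = 145.

145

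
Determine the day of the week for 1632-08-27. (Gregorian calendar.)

Doomsday rule: the anchor day for the 1600s is Tuesday. For year 32: 32÷12 = 2 r 8, and 8÷4 = 2, so 2+8+2 = 12.
Tuesday + 12 ≡ Sunday — that's 1632's doomsday.
In August the doomsday date is Aug 8.
Aug 27 is 19 days after Aug 8; 19 mod 7 = 5, so Sunday + 5 = Friday.

Friday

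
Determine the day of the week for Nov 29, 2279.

Saturday

Doomsday rule: the anchor day for the 2200s is Friday. For year 79: 79÷12 = 6 r 7, and 7÷4 = 1, so 6+7+1 = 14.
Friday + 14 ≡ Friday — that's 2279's doomsday.
In November the doomsday date is Nov 7.
Nov 29 is 22 days after Nov 7; 22 mod 7 = 1, so Friday + 1 = Saturday.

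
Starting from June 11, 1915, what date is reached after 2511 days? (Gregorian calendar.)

+366 (one year; includes Feb 29, 1916) → Jun 11, 1916 (2145 left).
+365 (one year) → Jun 11, 1917 (1780 left).
+365 (one year) → Jun 11, 1918 (1415 left).
+365 (one year) → Jun 11, 1919 (1050 left).
+366 (one year; includes Feb 29, 1920) → Jun 11, 1920 (684 left).
+365 (one year) → Jun 11, 1921 (319 left).
Jun has 30 days: +20 → Jul 1, 1921 (299 left).
Jul has 31 days: +31 → Aug 1, 1921 (268 left).
Aug has 31 days: +31 → Sep 1, 1921 (237 left).
Sep has 30 days: +30 → Oct 1, 1921 (207 left).
Oct has 31 days: +31 → Nov 1, 1921 (176 left).
Nov has 30 days: +30 → Dec 1, 1921 (146 left).
Dec has 31 days: +31 → Jan 1, 1922 (115 left).
Jan has 31 days: +31 → Feb 1, 1922 (84 left).
Feb has 28 days: +28 → Mar 1, 1922 (56 left).
Mar has 31 days: +31 → Apr 1, 1922 (25 left).
+25 → Apr 26, 1922.

April 26, 1922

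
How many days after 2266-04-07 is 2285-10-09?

Apr 7, 2266 → Apr 7, 2267: 365 days.
Apr 7, 2267 → Apr 7, 2268: 366 days (Feb 29, 2268 is in that span).
Apr 7, 2268 → Apr 7, 2269: 365 days.
Apr 7, 2269 → Apr 7, 2270: 365 days.
Apr 7, 2270 → Apr 7, 2271: 365 days.
Apr 7, 2271 → Apr 7, 2272: 366 days (Feb 29, 2272 is in that span).
Apr 7, 2272 → Apr 7, 2273: 365 days.
Apr 7, 2273 → Apr 7, 2274: 365 days.
Apr 7, 2274 → Apr 7, 2275: 365 days.
Apr 7, 2275 → Apr 7, 2276: 366 days (Feb 29, 2276 is in that span).
Apr 7, 2276 → Apr 7, 2277: 365 days.
Apr 7, 2277 → Apr 7, 2278: 365 days.
Apr 7, 2278 → Apr 7, 2279: 365 days.
Apr 7, 2279 → Apr 7, 2280: 366 days (Feb 29, 2280 is in that span).
Apr 7, 2280 → Apr 7, 2281: 365 days.
Apr 7, 2281 → Apr 7, 2282: 365 days.
Apr 7, 2282 → Apr 7, 2283: 365 days.
Apr 7, 2283 → Apr 7, 2284: 366 days (Feb 29, 2284 is in that span).
Apr 7, 2284 → Apr 7, 2285: 365 days.
Apr 7, 2285 → May 7, 2285: 30 days (April has 30).
May 7, 2285 → Jun 7, 2285: 31 days (May has 31).
Jun 7, 2285 → Jul 7, 2285: 30 days (June has 30).
Jul 7, 2285 → Aug 7, 2285: 31 days (July has 31).
Aug 7, 2285 → Sep 7, 2285: 31 days (August has 31).
Sep 7, 2285 → Oct 7, 2285: 30 days (September has 30).
Oct 7, 2285 → Oct 9, 2285: 2 days.
Total: 7125 days.

7125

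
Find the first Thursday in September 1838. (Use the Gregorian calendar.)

September 1, 1838 is a Saturday.
The first Thursday is therefore September 6 (5 days later).

September 6, 1838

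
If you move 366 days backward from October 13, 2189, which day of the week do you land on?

Oct 13, 2189 is a Tuesday.
366 mod 7 = 2, so 366 days before a Tuesday is Tuesday − 2 = Sunday.

Sunday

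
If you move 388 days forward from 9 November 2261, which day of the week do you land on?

Nov 9, 2261 is a Saturday.
388 mod 7 = 3, so 388 days after a Saturday is Saturday + 3 = Tuesday.

Tuesday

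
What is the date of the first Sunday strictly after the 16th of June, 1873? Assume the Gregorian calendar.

June 22, 1873

Jun 16, 1873 is a Monday.
From Monday to the next Sunday is 6 days.
Jun 16, 1873 + 6 = Jun 22, 1873.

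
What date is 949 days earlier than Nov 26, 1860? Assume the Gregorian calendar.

April 22, 1858

−366 (one year; includes Feb 29, 1860) → Nov 26, 1859 (583 left).
−365 (one year) → Nov 26, 1858 (218 left).
−26 → Oct 31, 1858 (end of Oct, 31 days; 192 left).
−31 → Sep 30, 1858 (end of Sep, 30 days; 161 left).
−30 → Aug 31, 1858 (end of Aug, 31 days; 131 left).
−31 → Jul 31, 1858 (end of Jul, 31 days; 100 left).
−31 → Jun 30, 1858 (end of Jun, 30 days; 69 left).
−30 → May 31, 1858 (end of May, 31 days; 39 left).
−31 → Apr 30, 1858 (end of Apr, 30 days; 8 left).
−8 → Apr 22, 1858.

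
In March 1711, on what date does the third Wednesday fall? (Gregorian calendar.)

March 1, 1711 is a Sunday.
The first Wednesday is therefore March 4 (3 days later).
The third Wednesday is 4 + 2×7 = March 18.

March 18, 1711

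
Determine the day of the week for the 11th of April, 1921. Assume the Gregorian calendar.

January 1, 1921 is a Saturday.
Jan 1, 1921 → Feb 1, 1921: 31 days (January has 31).
Feb 1, 1921 → Mar 1, 1921: 28 days (February has 28).
Mar 1, 1921 → Apr 1, 1921: 31 days (March has 31).
Apr 1, 1921 → Apr 11, 1921: 10 days.
Total: 100 days.
100 mod 7 = 2, so Saturday + 2 = Monday.

Monday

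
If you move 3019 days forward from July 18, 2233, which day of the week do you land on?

Jul 18, 2233 is a Thursday.
3019 mod 7 = 2, so 3019 days after a Thursday is Thursday + 2 = Saturday.

Saturday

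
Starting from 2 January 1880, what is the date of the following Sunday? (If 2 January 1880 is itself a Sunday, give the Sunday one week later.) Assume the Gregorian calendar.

Jan 2, 1880 is a Friday.
From Friday to the next Sunday is 2 days.
Jan 2, 1880 + 2 = Jan 4, 1880.

January 4, 1880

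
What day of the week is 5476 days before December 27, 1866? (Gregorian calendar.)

Tuesday

Dec 27, 1866 is a Thursday.
5476 mod 7 = 2, so 5476 days before a Thursday is Thursday − 2 = Tuesday.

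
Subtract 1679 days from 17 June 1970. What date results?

−365 (one year) → Jun 17, 1969 (1314 left).
−365 (one year) → Jun 17, 1968 (949 left).
−366 (one year; includes Feb 29, 1968) → Jun 17, 1967 (583 left).
−365 (one year) → Jun 17, 1966 (218 left).
−17 → May 31, 1966 (end of May, 31 days; 201 left).
−31 → Apr 30, 1966 (end of Apr, 30 days; 170 left).
−30 → Mar 31, 1966 (end of Mar, 31 days; 140 left).
−31 → Feb 28, 1966 (end of Feb, 28 days; 109 left).
−28 → Jan 31, 1966 (end of Jan, 31 days; 81 left).
−31 → Dec 31, 1965 (end of Dec, 31 days; 50 left).
−31 → Nov 30, 1965 (end of Nov, 30 days; 19 left).
−19 → Nov 11, 1965.

November 11, 1965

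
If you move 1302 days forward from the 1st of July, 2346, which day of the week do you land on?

Jul 1, 2346 is a Monday.
1302 mod 7 = 0, so 1302 days after a Monday is Monday + 0 = Monday.

Monday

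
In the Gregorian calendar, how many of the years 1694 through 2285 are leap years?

143

Multiples of 4 in [1694,2285]: 148.
Of those, multiples of 100: 6 (not leap unless ÷400).
Multiples of 400: 1.
Leap years = 148 − 6 + 1 = 143.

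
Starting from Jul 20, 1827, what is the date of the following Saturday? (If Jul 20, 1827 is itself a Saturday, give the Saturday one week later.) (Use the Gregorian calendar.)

Jul 20, 1827 is a Friday.
From Friday to the next Saturday is 1 day.
Jul 20, 1827 + 1 = Jul 21, 1827.

July 21, 1827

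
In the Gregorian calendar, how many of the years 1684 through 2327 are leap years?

155

Multiples of 4 in [1684,2327]: 161.
Of those, multiples of 100: 7 (not leap unless ÷400).
Multiples of 400: 1.
Leap years = 161 − 7 + 1 = 155.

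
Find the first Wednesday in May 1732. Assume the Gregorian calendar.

May 7, 1732

May 1, 1732 is a Thursday.
The first Wednesday is therefore May 7 (6 days later).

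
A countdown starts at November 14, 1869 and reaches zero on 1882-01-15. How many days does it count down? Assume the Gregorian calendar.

Nov 14, 1869 → Nov 14, 1870: 365 days.
Nov 14, 1870 → Nov 14, 1871: 365 days.
Nov 14, 1871 → Nov 14, 1872: 366 days (Feb 29, 1872 is in that span).
Nov 14, 1872 → Nov 14, 1873: 365 days.
Nov 14, 1873 → Nov 14, 1874: 365 days.
Nov 14, 1874 → Nov 14, 1875: 365 days.
Nov 14, 1875 → Nov 14, 1876: 366 days (Feb 29, 1876 is in that span).
Nov 14, 1876 → Nov 14, 1877: 365 days.
Nov 14, 1877 → Nov 14, 1878: 365 days.
Nov 14, 1878 → Nov 14, 1879: 365 days.
Nov 14, 1879 → Nov 14, 1880: 366 days (Feb 29, 1880 is in that span).
Nov 14, 1880 → Nov 14, 1881: 365 days.
Nov 14, 1881 → Dec 14, 1881: 30 days (November has 30).
Dec 14, 1881 → Jan 14, 1882: 31 days (December has 31).
Jan 14, 1882 → Jan 15, 1882: 1 days.
Total: 4445 days.

4445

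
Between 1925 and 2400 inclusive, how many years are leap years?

Multiples of 4 in [1925,2400]: 119.
Of those, multiples of 100: 5 (not leap unless ÷400).
Multiples of 400: 2.
Leap years = 119 − 5 + 2 = 116.

116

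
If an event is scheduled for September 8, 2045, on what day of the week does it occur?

Doomsday rule: the anchor day for the 2000s is Tuesday. For year 45: 45÷12 = 3 r 9, and 9÷4 = 2, so 3+9+2 = 14.
Tuesday + 14 ≡ Tuesday — that's 2045's doomsday.
In September the doomsday date is Sep 5.
Sep 8 is 3 days after Sep 5; 3 mod 7 = 3, so Tuesday + 3 = Friday.

Friday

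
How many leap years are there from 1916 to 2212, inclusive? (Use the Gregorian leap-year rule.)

Multiples of 4 in [1916,2212]: 75.
Of those, multiples of 100: 3 (not leap unless ÷400).
Multiples of 400: 1.
Leap years = 75 − 3 + 1 = 73.

73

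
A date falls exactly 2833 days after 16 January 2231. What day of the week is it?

Jan 16, 2231 is a Sunday.
2833 mod 7 = 5, so 2833 days after a Sunday is Sunday + 5 = Friday.

Friday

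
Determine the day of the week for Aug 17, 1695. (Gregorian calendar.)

Wednesday

Doomsday rule: the anchor day for the 1600s is Tuesday. For year 95: 95÷12 = 7 r 11, and 11÷4 = 2, so 7+11+2 = 20.
Tuesday + 20 ≡ Monday — that's 1695's doomsday.
In August the doomsday date is Aug 8.
Aug 17 is 9 days after Aug 8; 9 mod 7 = 2, so Monday + 2 = Wednesday.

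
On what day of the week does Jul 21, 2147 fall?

Doomsday rule: the anchor day for the 2100s is Sunday. For year 47: 47÷12 = 3 r 11, and 11÷4 = 2, so 3+11+2 = 16.
Sunday + 16 ≡ Tuesday — that's 2147's doomsday.
In July the doomsday date is Jul 11.
Jul 21 is 10 days after Jul 11; 10 mod 7 = 3, so Tuesday + 3 = Friday.

Friday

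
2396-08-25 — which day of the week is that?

Doomsday rule: the anchor day for the 2300s is Wednesday. For year 96: 96÷12 = 8 r 0, and 0÷4 = 0, so 8+0+0 = 8.
Wednesday + 8 ≡ Thursday — that's 2396's doomsday.
In August the doomsday date is Aug 8.
Aug 25 is 17 days after Aug 8; 17 mod 7 = 3, so Thursday + 3 = Sunday.

Sunday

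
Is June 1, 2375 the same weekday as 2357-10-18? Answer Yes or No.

From Oct 18, 2357 to Jun 1, 2375 is 6435 days.
6435 mod 7 = 2, so they are different weekdays.
(Oct 18, 2357 is a Friday; Jun 1, 2375 is a Sunday.)

No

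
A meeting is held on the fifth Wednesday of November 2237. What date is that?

November 29, 2237

November 1, 2237 is a Wednesday.
The first Wednesday is therefore November 1 (same day).
The fifth Wednesday is 1 + 4×7 = November 29.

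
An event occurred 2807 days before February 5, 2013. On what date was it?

May 31, 2005

−366 (one year; includes Feb 29, 2012) → Feb 5, 2012 (2441 left).
−365 (one year) → Feb 5, 2011 (2076 left).
−365 (one year) → Feb 5, 2010 (1711 left).
−365 (one year) → Feb 5, 2009 (1346 left).
−366 (one year; includes Feb 29, 2008) → Feb 5, 2008 (980 left).
−365 (one year) → Feb 5, 2007 (615 left).
−365 (one year) → Feb 5, 2006 (250 left).
−5 → Jan 31, 2006 (end of Jan, 31 days; 245 left).
−31 → Dec 31, 2005 (end of Dec, 31 days; 214 left).
−31 → Nov 30, 2005 (end of Nov, 30 days; 183 left).
−30 → Oct 31, 2005 (end of Oct, 31 days; 153 left).
−31 → Sep 30, 2005 (end of Sep, 30 days; 122 left).
−30 → Aug 31, 2005 (end of Aug, 31 days; 92 left).
−31 → Jul 31, 2005 (end of Jul, 31 days; 61 left).
−31 → Jun 30, 2005 (end of Jun, 30 days; 30 left).
−30 → May 31, 2005 (end of May, 31 days; 0 left).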